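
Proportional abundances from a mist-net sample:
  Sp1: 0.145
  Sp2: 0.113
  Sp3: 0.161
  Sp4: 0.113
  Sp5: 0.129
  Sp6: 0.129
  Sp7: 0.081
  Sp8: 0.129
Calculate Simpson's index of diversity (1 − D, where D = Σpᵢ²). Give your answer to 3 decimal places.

0.871

D = 0.145² + 0.113² + 0.161² + 0.113² + 0.129² + 0.129² + 0.081² + 0.129² = 0.02102 + 0.01277 + 0.02592 + 0.01277 + 0.01664 + 0.01664 + 0.00656 + 0.01664 = 0.12897 (working shown to 5 dp, full precision carried).
So 1 − D = 0.87103, i.e. 0.871 to 3 decimal places.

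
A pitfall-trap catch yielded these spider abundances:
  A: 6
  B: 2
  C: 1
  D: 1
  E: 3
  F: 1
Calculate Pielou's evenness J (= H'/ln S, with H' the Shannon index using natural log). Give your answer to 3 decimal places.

Total N = 6+2+1+1+3+1 = 14, so the proportions are 0.42857, 0.14286, 0.07143, 0.07143, 0.21429, 0.07143 (working shown to 5 dp, full precision carried).
H' = −Σ pᵢ ln pᵢ = −((-0.36313) + (-0.27799) + (-0.18850) + (-0.18850) + (-0.33010) + (-0.18850)) = 1.53672.
With S = 6 species, ln S = 1.79176, so J = 1.53672/1.79176 = 0.85766, i.e. 0.858 to 3 decimal places.

0.858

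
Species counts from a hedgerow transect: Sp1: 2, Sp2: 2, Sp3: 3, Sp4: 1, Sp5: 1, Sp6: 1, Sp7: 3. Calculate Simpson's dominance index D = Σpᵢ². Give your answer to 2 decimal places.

Total N = 2+2+3+1+1+1+3 = 13, so the proportions are 0.1538, 0.1538, 0.2308, 0.0769, 0.0769, 0.0769, 0.2308 (working shown to 4 dp, full precision carried).
D = 0.1538² + 0.1538² + 0.2308² + 0.0769² + 0.0769² + 0.0769² + 0.2308² = 0.0237 + 0.0237 + 0.0533 + 0.0059 + 0.0059 + 0.0059 + 0.0533 = 0.1716.
To 2 decimal places, D = 0.17.

0.17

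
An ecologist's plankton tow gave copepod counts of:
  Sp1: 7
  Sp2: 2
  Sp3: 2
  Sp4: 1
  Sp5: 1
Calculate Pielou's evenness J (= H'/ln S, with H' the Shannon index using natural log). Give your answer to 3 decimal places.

0.810

Total N = 7+2+2+1+1 = 13, so the proportions are 0.53846, 0.15385, 0.15385, 0.07692, 0.07692 (working shown to 5 dp, full precision carried).
H' = −Σ pᵢ ln pᵢ = −((-0.33333) + (-0.28797) + (-0.28797) + (-0.19730) + (-0.19730)) = 1.30388.
With S = 5 species, ln S = 1.60944, so J = 1.30388/1.60944 = 0.81014, i.e. 0.810 to 3 decimal places.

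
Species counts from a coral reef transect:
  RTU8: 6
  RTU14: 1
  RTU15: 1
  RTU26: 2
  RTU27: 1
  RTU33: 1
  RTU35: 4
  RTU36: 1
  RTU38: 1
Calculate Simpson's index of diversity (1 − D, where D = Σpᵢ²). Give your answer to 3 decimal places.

0.809

Total N = 6+1+1+2+1+1+4+1+1 = 18, so the proportions are 0.33333, 0.05556, 0.05556, 0.11111, 0.05556, 0.05556, 0.22222, 0.05556, 0.05556 (working shown to 5 dp, full precision carried).
D = 0.33333² + 0.05556² + 0.05556² + 0.11111² + 0.05556² + 0.05556² + 0.22222² + 0.05556² + 0.05556² = 0.11111 + 0.00309 + 0.00309 + 0.01235 + 0.00309 + 0.00309 + 0.04938 + 0.00309 + 0.00309 = 0.19136.
So 1 − D = 0.80864, i.e. 0.809 to 3 decimal places.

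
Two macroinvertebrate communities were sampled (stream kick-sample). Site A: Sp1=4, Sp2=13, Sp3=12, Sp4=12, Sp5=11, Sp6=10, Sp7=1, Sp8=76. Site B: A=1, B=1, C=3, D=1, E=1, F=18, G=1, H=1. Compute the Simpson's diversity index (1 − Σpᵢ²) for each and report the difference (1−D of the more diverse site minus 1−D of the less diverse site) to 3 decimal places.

0.130

Site A: N=139, proportions 0.02878, 0.09353, 0.08633, 0.08633, 0.07914, 0.07194, 0.00719, 0.54676, giving 1−D = 0.66508 (working shown to 5 dp, full precision carried).
Site B: N=27, proportions 0.03704, 0.03704, 0.11111, 0.03704, 0.03704, 0.66667, 0.03704, 0.03704, giving 1−D = 0.53498.
Difference = |0.66508 − 0.53498| = 0.13010, i.e. 0.130 to 3 decimal places.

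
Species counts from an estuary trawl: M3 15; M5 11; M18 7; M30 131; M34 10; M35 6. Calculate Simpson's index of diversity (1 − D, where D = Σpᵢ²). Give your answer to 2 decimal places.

0.45

Total N = 15+11+7+131+10+6 = 180, so the proportions are 0.0833, 0.0611, 0.0389, 0.7278, 0.0556, 0.0333 (working shown to 4 dp, full precision carried).
D = 0.0833² + 0.0611² + 0.0389² + 0.7278² + 0.0556² + 0.0333² = 0.0069 + 0.0037 + 0.0015 + 0.5297 + 0.0031 + 0.0011 = 0.5460.
So 1 − D = 0.4540, i.e. 0.45 to 2 decimal places.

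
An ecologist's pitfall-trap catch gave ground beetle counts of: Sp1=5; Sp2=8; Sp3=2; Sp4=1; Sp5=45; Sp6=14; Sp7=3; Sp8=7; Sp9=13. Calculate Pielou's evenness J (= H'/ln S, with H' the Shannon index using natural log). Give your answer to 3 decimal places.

0.765

Total N = 5+8+2+1+45+14+3+7+13 = 98, so the proportions are 0.05102, 0.08163, 0.02041, 0.0102, 0.45918, 0.14286, 0.03061, 0.07143, 0.13265 (working shown to 5 dp, full precision carried).
H' = −Σ pᵢ ln pᵢ = −((-0.15181) + (-0.20453) + (-0.07942) + (-0.04679) + (-0.35738) + (-0.27799) + (-0.10673) + (-0.18850) + (-0.26796)) = 1.68112.
With S = 9 species, ln S = 2.19722, so J = 1.68112/2.19722 = 0.76511, i.e. 0.765 to 3 decimal places.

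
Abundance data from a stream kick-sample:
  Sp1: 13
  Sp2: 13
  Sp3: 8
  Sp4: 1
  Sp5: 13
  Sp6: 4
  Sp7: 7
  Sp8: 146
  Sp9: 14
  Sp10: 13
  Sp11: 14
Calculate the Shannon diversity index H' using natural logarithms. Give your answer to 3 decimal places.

Total N = 13+13+8+1+13+4+7+146+14+13+14 = 246, so the proportions are 0.05285, 0.05285, 0.03252, 0.00407, 0.05285, 0.01626, 0.02846, 0.5935, 0.05691, 0.05285, 0.05691 (working shown to 5 dp, full precision carried).
Each pᵢ ln pᵢ term: 0.05285×(-2.94038)=-0.15539, 0.05285×(-2.94038)=-0.15539, 0.03252×(-3.42589)=-0.11141, 0.00407×(-5.50533)=-0.02238, 0.05285×(-2.94038)=-0.15539, 0.01626×(-4.11904)=-0.06698, 0.02846×(-3.55942)=-0.10128, 0.5935×(-0.52172)=-0.30964, 0.05691×(-2.86627)=-0.16312, 0.05285×(-2.94038)=-0.15539, 0.05691×(-2.86627)=-0.16312.
Sum = -1.55948, so H' = 1.559.

1.559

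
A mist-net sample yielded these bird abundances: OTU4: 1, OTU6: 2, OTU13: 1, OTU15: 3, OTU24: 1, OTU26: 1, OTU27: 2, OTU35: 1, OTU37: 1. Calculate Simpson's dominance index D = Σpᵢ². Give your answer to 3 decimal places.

0.136

Total N = 1+2+1+3+1+1+2+1+1 = 13, so the proportions are 0.07692, 0.15385, 0.07692, 0.23077, 0.07692, 0.07692, 0.15385, 0.07692, 0.07692 (working shown to 5 dp, full precision carried).
D = 0.07692² + 0.15385² + 0.07692² + 0.23077² + 0.07692² + 0.07692² + 0.15385² + 0.07692² + 0.07692² = 0.00592 + 0.02367 + 0.00592 + 0.05325 + 0.00592 + 0.00592 + 0.02367 + 0.00592 + 0.00592 = 0.13609.
To 3 decimal places, D = 0.136.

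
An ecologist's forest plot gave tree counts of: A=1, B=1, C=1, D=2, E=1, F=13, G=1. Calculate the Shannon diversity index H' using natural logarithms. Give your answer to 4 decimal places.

1.2592

Total N = 1+1+1+2+1+13+1 = 20, so the proportions are 0.05, 0.05, 0.05, 0.1, 0.05, 0.65, 0.05 (working shown to 6 dp, full precision carried).
Each pᵢ ln pᵢ term: 0.05×(-2.995732)=-0.149787, 0.05×(-2.995732)=-0.149787, 0.05×(-2.995732)=-0.149787, 0.1×(-2.302585)=-0.230259, 0.05×(-2.995732)=-0.149787, 0.65×(-0.430783)=-0.280009, 0.05×(-2.995732)=-0.149787.
Sum = -1.259200, so H' = 1.2592.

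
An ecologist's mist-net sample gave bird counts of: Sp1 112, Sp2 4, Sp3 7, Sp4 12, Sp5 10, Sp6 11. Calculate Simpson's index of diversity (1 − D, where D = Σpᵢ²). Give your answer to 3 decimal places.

Total N = 112+4+7+12+10+11 = 156, so the proportions are 0.71795, 0.02564, 0.04487, 0.07692, 0.0641, 0.07051 (working shown to 5 dp, full precision carried).
D = 0.71795² + 0.02564² + 0.04487² + 0.07692² + 0.0641² + 0.07051² = 0.51545 + 0.00066 + 0.00201 + 0.00592 + 0.00411 + 0.00497 = 0.53312.
So 1 − D = 0.46688, i.e. 0.467 to 3 decimal places.

0.467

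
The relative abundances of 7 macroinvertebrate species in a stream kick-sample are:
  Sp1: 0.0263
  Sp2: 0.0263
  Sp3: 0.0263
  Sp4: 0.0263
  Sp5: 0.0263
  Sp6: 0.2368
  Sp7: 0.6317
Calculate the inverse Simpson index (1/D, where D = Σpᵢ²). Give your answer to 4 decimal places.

2.1807

D = 0.0263² + 0.0263² + 0.0263² + 0.0263² + 0.0263² + 0.2368² + 0.6317² = 0.0006917 + 0.0006917 + 0.0006917 + 0.0006917 + 0.0006917 + 0.0560742 + 0.3990449 = 0.4585776 (working shown to 7 dp, full precision carried).
So 1/D = 2.180656, i.e. 2.1807 to 4 decimal places.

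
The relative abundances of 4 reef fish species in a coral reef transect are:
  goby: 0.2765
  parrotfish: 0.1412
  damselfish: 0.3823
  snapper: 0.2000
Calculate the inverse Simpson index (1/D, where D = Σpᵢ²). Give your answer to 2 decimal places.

D = 0.2765² + 0.1412² + 0.3823² + 0.2² = 0.076452 + 0.019937 + 0.146153 + 0.040000 = 0.282543 (working shown to 6 dp, full precision carried).
So 1/D = 3.5393, i.e. 3.54 to 2 decimal places.

3.54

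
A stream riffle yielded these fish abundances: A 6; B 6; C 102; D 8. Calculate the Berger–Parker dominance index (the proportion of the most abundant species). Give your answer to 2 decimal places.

Total N = 6+6+102+8 = 122, so the proportions are 0.0492, 0.0492, 0.8361, 0.0656 (working shown to 4 dp, full precision carried).
The largest proportion is 0.8361, i.e. d = 0.84 to 2 decimal places.

0.84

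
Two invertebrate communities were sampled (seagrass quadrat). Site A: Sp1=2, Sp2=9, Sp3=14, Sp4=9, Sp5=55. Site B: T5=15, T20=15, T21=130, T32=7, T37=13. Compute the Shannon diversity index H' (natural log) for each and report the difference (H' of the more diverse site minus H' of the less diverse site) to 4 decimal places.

Site A: N=89, proportions 0.022472, 0.101124, 0.157303, 0.101124, 0.617978, giving H' = 1.137103 (working shown to 6 dp, full precision carried).
Site B: N=180, proportions 0.083333, 0.083333, 0.722222, 0.038889, 0.072222, giving H' = 0.965253.
Difference = |1.137103 − 0.965253| = 0.171850, i.e. 0.1719 to 4 decimal places.

0.1719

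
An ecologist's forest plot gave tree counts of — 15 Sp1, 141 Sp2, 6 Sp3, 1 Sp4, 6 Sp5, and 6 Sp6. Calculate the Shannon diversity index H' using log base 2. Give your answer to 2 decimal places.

Total N = 15+141+6+1+6+6 = 175, so the proportions are 0.0857, 0.8057, 0.0343, 0.0057, 0.0343, 0.0343 (working shown to 4 dp, full precision carried).
Each pᵢ log₂ pᵢ term: 0.0857×(-3.5443)=-0.3038, 0.8057×(-0.3117)=-0.2511, 0.0343×(-4.8662)=-0.1668, 0.0057×(-7.4512)=-0.0426, 0.0343×(-4.8662)=-0.1668, 0.0343×(-4.8662)=-0.1668.
Sum = -1.0980, so H' = 1.10.

1.10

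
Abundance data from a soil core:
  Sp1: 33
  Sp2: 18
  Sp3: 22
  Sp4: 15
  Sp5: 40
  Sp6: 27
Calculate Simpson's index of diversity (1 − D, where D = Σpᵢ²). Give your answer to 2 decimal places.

Total N = 33+18+22+15+40+27 = 155, so the proportions are 0.2129, 0.1161, 0.1419, 0.0968, 0.2581, 0.1742 (working shown to 4 dp, full precision carried).
D = 0.2129² + 0.1161² + 0.1419² + 0.0968² + 0.2581² + 0.1742² = 0.0453 + 0.0135 + 0.0201 + 0.0094 + 0.0666 + 0.0303 = 0.1853.
So 1 − D = 0.8147, i.e. 0.81 to 2 decimal places.

0.81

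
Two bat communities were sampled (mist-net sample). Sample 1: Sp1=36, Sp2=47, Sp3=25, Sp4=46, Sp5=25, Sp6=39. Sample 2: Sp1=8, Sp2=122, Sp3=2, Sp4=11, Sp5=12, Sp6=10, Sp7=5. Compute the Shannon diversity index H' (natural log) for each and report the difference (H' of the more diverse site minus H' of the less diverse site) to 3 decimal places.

Sample 1: N=218, proportions 0.16514, 0.2156, 0.11468, 0.21101, 0.11468, 0.1789, giving H' = 1.76108 (working shown to 5 dp, full precision carried).
Sample 2: N=170, proportions 0.04706, 0.71765, 0.01176, 0.06471, 0.07059, 0.05882, 0.02941, giving H' = 1.06885.
Difference = |1.76108 − 1.06885| = 0.69223, i.e. 0.692 to 3 decimal places.

0.692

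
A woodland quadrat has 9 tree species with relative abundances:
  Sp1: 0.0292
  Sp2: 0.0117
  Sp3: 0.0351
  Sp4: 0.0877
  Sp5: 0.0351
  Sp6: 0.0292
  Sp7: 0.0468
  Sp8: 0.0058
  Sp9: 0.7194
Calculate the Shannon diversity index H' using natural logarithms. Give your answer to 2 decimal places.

1.12

Each pᵢ ln pᵢ term (working shown to 4 dp, full precision carried): 0.0292×(-3.5336)=-0.1032, 0.0117×(-4.4482)=-0.0520, 0.0351×(-3.3496)=-0.1176, 0.0877×(-2.4338)=-0.2134, 0.0351×(-3.3496)=-0.1176, 0.0292×(-3.5336)=-0.1032, 0.0468×(-3.0619)=-0.1433, 0.0058×(-5.1499)=-0.0299, 0.7194×(-0.3293)=-0.2369.
Sum = -1.1171, so H' = 1.12.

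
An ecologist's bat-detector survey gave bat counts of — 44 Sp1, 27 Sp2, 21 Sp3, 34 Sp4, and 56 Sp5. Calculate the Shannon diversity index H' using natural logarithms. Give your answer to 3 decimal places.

Total N = 44+27+21+34+56 = 182, so the proportions are 0.24176, 0.14835, 0.11538, 0.18681, 0.30769 (working shown to 5 dp, full precision carried).
Each pᵢ ln pᵢ term: 0.24176×(-1.41982)=-0.34325, 0.14835×(-1.90817)=-0.28308, 0.11538×(-2.15948)=-0.24917, 0.18681×(-1.67765)=-0.31341, 0.30769×(-1.17865)=-0.36266.
Sum = -1.55157, so H' = 1.552.

1.552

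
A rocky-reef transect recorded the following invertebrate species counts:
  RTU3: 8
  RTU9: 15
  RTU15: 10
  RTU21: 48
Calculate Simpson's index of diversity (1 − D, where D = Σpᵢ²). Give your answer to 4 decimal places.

0.5895

Total N = 8+15+10+48 = 81, so the proportions are 0.098765, 0.185185, 0.123457, 0.592593 (working shown to 6 dp, full precision carried).
D = 0.098765² + 0.185185² + 0.123457² + 0.592593² = 0.009755 + 0.034294 + 0.015242 + 0.351166 = 0.410456.
So 1 − D = 0.589544, i.e. 0.5895 to 4 decimal places.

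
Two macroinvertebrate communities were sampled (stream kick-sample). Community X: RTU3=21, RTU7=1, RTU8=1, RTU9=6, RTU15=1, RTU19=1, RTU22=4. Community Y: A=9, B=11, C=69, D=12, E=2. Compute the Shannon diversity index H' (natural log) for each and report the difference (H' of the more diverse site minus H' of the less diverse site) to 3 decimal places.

Community X: N=35, proportions 0.6, 0.02857, 0.02857, 0.17143, 0.02857, 0.02857, 0.11429, giving H' = 1.26304 (working shown to 5 dp, full precision carried).
Community Y: N=103, proportions 0.08738, 0.1068, 0.6699, 0.1165, 0.01942, giving H' = 1.04725.
Difference = |1.26304 − 1.04725| = 0.21579, i.e. 0.216 to 3 decimal places.

0.216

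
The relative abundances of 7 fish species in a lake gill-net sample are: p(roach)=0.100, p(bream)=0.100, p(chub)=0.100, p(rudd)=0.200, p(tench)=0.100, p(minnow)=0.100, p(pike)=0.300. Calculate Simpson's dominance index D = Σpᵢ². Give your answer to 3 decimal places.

0.180

D = 0.1² + 0.1² + 0.1² + 0.2² + 0.1² + 0.1² + 0.3² = 0.01000 + 0.01000 + 0.01000 + 0.04000 + 0.01000 + 0.01000 + 0.09000 = 0.18000 (working shown to 5 dp, full precision carried).
To 3 decimal places, D = 0.180.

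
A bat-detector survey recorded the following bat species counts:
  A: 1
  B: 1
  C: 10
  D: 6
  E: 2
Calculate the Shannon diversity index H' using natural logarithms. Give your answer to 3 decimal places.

Total N = 1+1+10+6+2 = 20, so the proportions are 0.05, 0.05, 0.5, 0.3, 0.1 (working shown to 5 dp, full precision carried).
Each pᵢ ln pᵢ term: 0.05×(-2.99573)=-0.14979, 0.05×(-2.99573)=-0.14979, 0.5×(-0.69315)=-0.34657, 0.3×(-1.20397)=-0.36119, 0.1×(-2.30259)=-0.23026.
Sum = -1.23760, so H' = 1.238.

1.238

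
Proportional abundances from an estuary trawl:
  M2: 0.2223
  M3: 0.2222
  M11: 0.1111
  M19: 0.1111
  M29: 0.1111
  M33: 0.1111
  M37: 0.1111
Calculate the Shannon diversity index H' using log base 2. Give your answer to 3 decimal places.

Each pᵢ log₂ pᵢ term (working shown to 5 dp, full precision carried): 0.2223×(-2.16942)=-0.48226, 0.2222×(-2.17007)=-0.48219, 0.1111×(-3.17007)=-0.35219, 0.1111×(-3.17007)=-0.35219, 0.1111×(-3.17007)=-0.35219, 0.1111×(-3.17007)=-0.35219, 0.1111×(-3.17007)=-0.35219.
Sum = -2.72542, so H' = 2.725.

2.725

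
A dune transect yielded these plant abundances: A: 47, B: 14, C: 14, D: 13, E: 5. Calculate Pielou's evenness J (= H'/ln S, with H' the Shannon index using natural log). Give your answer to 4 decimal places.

Total N = 47+14+14+13+5 = 93, so the proportions are 0.505376, 0.150538, 0.150538, 0.139785, 0.053763 (working shown to 6 dp, full precision carried).
H' = −Σ pᵢ ln pᵢ = −((-0.344895) + (-0.285049) + (-0.285049) + (-0.275048) + (-0.157159)) = 1.347201.
With S = 5 species, ln S = 1.609438, so J = 1.347201/1.609438 = 0.837063, i.e. 0.8371 to 4 decimal places.

0.8371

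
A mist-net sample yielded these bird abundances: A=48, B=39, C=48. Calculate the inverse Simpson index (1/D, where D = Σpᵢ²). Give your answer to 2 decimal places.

2.97

Total N = 48+39+48 = 135, so the proportions are 0.35556, 0.28889, 0.35556 (working shown to 5 dp, full precision carried).
D = 0.35556² + 0.28889² + 0.35556² = 0.12642 + 0.08346 + 0.12642 = 0.33630.
So 1/D = 2.9736, i.e. 2.97 to 2 decimal places.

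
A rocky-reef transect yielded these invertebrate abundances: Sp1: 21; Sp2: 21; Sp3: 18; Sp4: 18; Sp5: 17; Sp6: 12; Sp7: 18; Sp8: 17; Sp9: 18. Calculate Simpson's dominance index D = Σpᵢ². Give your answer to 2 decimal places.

Total N = 21+21+18+18+17+12+18+17+18 = 160, so the proportions are 0.1313, 0.1313, 0.1125, 0.1125, 0.1062, 0.075, 0.1125, 0.1062, 0.1125 (working shown to 4 dp, full precision carried).
D = 0.1313² + 0.1313² + 0.1125² + 0.1125² + 0.1062² + 0.075² + 0.1125² + 0.1062² + 0.1125² = 0.0172 + 0.0172 + 0.0127 + 0.0127 + 0.0113 + 0.0056 + 0.0127 + 0.0113 + 0.0127 = 0.1133.
To 2 decimal places, D = 0.11.

0.11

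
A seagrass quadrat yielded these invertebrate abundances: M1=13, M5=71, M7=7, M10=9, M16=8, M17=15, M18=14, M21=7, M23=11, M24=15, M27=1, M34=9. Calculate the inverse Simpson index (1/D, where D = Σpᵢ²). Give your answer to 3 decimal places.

Total N = 13+71+7+9+8+15+14+7+11+15+1+9 = 180, so the proportions are 0.0722222, 0.3944444, 0.0388889, 0.05, 0.0444444, 0.0833333, 0.0777778, 0.0388889, 0.0611111, 0.0833333, 0.0055556, 0.05 (working shown to 7 dp, full precision carried).
D = 0.0722222² + 0.3944444² + 0.0388889² + 0.05² + 0.0444444² + 0.0833333² + 0.0777778² + 0.0388889² + 0.0611111² + 0.0833333² + 0.0055556² + 0.05² = 0.0052160 + 0.1555864 + 0.0015123 + 0.0025000 + 0.0019753 + 0.0069444 + 0.0060494 + 0.0015123 + 0.0037346 + 0.0069444 + 0.0000309 + 0.0025000 = 0.1945062.
So 1/D = 5.14123, i.e. 5.141 to 3 decimal places.

5.141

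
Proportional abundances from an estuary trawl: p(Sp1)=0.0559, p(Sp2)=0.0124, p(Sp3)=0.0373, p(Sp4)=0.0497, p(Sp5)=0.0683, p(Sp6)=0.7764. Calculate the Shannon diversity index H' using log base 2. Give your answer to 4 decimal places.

1.2513

Each pᵢ log₂ pᵢ term (working shown to 6 dp, full precision carried): 0.0559×(-4.161008)=-0.232600, 0.0124×(-6.333516)=-0.078536, 0.0373×(-4.744681)=-0.176977, 0.0497×(-4.330610)=-0.215231, 0.0683×(-3.871971)=-0.264456, 0.7764×(-0.365128)=-0.283485.
Sum = -1.251285, so H' = 1.2513.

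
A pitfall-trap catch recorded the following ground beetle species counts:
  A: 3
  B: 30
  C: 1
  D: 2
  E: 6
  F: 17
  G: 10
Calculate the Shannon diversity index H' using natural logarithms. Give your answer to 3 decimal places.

1.500

Total N = 3+30+1+2+6+17+10 = 69, so the proportions are 0.04348, 0.43478, 0.01449, 0.02899, 0.08696, 0.24638, 0.14493 (working shown to 5 dp, full precision carried).
Each pᵢ ln pᵢ term: 0.04348×(-3.13549)=-0.13633, 0.43478×(-0.83291)=-0.36213, 0.01449×(-4.23411)=-0.06136, 0.02899×(-3.54096)=-0.10264, 0.08696×(-2.44235)=-0.21238, 0.24638×(-1.40089)=-0.34515, 0.14493×(-1.93152)=-0.27993.
Sum = -1.49992, so H' = 1.500.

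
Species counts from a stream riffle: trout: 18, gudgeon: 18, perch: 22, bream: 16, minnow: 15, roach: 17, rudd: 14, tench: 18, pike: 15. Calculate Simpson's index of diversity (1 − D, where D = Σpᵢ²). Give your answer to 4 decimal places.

Total N = 18+18+22+16+15+17+14+18+15 = 153, so the proportions are 0.117647, 0.117647, 0.143791, 0.104575, 0.098039, 0.111111, 0.091503, 0.117647, 0.098039 (working shown to 6 dp, full precision carried).
D = 0.117647² + 0.117647² + 0.143791² + 0.104575² + 0.098039² + 0.111111² + 0.091503² + 0.117647² + 0.098039² = 0.013841 + 0.013841 + 0.020676 + 0.010936 + 0.009612 + 0.012346 + 0.008373 + 0.013841 + 0.009612 = 0.113076.
So 1 − D = 0.886924, i.e. 0.8869 to 4 decimal places.

0.8869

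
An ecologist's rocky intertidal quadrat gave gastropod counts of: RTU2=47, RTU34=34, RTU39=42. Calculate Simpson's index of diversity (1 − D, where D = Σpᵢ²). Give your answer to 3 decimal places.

0.661

Total N = 47+34+42 = 123, so the proportions are 0.38211, 0.27642, 0.34146 (working shown to 5 dp, full precision carried).
D = 0.38211² + 0.27642² + 0.34146² = 0.14601 + 0.07641 + 0.11660 = 0.33902.
So 1 − D = 0.66098, i.e. 0.661 to 3 decimal places.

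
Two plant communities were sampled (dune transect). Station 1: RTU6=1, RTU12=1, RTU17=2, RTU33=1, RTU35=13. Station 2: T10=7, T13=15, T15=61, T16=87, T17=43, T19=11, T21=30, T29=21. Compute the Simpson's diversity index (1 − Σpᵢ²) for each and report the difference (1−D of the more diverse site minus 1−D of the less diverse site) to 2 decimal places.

Station 1: N=18, proportions 0.0556, 0.0556, 0.1111, 0.0556, 0.7222, giving 1−D = 0.4568 (working shown to 4 dp, full precision carried).
Station 2: N=275, proportions 0.0255, 0.0545, 0.2218, 0.3164, 0.1564, 0.04, 0.1091, 0.0764, giving 1−D = 0.8033.
Difference = |0.4568 − 0.8033| = 0.3465, i.e. 0.35 to 2 decimal places.

0.35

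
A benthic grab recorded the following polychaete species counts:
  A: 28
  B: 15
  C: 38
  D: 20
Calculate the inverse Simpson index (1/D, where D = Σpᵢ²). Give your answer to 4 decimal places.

3.5755

Total N = 28+15+38+20 = 101, so the proportions are 0.27722772, 0.14851485, 0.37623762, 0.1980198 (working shown to 8 dp, full precision carried).
D = 0.27722772² + 0.14851485² + 0.37623762² + 0.1980198² = 0.07685521 + 0.02205666 + 0.14155475 + 0.03921184 = 0.27967846.
So 1/D = 3.575535, i.e. 3.5755 to 4 decimal places.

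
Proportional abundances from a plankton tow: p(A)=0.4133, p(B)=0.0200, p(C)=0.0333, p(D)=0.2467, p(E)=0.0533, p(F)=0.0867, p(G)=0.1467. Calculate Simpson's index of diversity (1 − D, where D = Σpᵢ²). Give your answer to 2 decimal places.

0.73

D = 0.4133² + 0.02² + 0.0333² + 0.2467² + 0.0533² + 0.0867² + 0.1467² = 0.17082 + 0.00040 + 0.00111 + 0.06086 + 0.00284 + 0.00752 + 0.02152 = 0.26507 (working shown to 5 dp, full precision carried).
So 1 − D = 0.73493, i.e. 0.73 to 2 decimal places.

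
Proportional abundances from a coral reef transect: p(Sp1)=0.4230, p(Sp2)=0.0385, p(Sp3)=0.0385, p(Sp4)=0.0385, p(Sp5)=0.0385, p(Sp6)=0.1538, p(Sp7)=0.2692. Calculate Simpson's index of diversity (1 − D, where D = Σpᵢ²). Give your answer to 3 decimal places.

D = 0.423² + 0.0385² + 0.0385² + 0.0385² + 0.0385² + 0.1538² + 0.2692² = 0.17893 + 0.00148 + 0.00148 + 0.00148 + 0.00148 + 0.02365 + 0.07247 = 0.28098 (working shown to 5 dp, full precision carried).
So 1 − D = 0.71902, i.e. 0.719 to 3 decimal places.

0.719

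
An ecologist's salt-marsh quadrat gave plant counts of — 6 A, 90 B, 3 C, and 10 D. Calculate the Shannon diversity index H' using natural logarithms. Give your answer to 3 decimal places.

Total N = 6+90+3+10 = 109, so the proportions are 0.05505, 0.82569, 0.02752, 0.09174 (working shown to 5 dp, full precision carried).
Each pᵢ ln pᵢ term: 0.05505×(-2.89959)=-0.15961, 0.82569×(-0.19154)=-0.15815, 0.02752×(-3.59274)=-0.09888, 0.09174×(-2.38876)=-0.21915.
Sum = -0.63580, so H' = 0.636.

0.636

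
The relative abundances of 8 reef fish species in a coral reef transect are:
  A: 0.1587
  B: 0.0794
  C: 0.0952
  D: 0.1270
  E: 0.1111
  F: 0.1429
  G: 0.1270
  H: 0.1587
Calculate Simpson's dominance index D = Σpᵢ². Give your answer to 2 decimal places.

D = 0.1587² + 0.0794² + 0.0952² + 0.127² + 0.1111² + 0.1429² + 0.127² + 0.1587² = 0.0252 + 0.0063 + 0.0091 + 0.0161 + 0.0123 + 0.0204 + 0.0161 + 0.0252 = 0.1308 (working shown to 4 dp, full precision carried).
To 2 decimal places, D = 0.13.

0.13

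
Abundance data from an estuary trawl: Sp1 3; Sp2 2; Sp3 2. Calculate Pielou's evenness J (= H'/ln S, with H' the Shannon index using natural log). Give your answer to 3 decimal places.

Total N = 3+2+2 = 7, so the proportions are 0.42857, 0.28571, 0.28571 (working shown to 5 dp, full precision carried).
H' = −Σ pᵢ ln pᵢ = −((-0.36313) + (-0.35793) + (-0.35793)) = 1.07899.
With S = 3 species, ln S = 1.09861, so J = 1.07899/1.09861 = 0.98214, i.e. 0.982 to 3 decimal places.

0.982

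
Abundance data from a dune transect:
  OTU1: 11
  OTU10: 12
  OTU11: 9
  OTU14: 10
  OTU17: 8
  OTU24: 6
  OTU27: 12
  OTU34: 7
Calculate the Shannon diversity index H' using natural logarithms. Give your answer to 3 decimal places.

Total N = 11+12+9+10+8+6+12+7 = 75, so the proportions are 0.14667, 0.16, 0.12, 0.13333, 0.10667, 0.08, 0.16, 0.09333 (working shown to 5 dp, full precision carried).
Each pᵢ ln pᵢ term: 0.14667×(-1.91959)=-0.28154, 0.16×(-1.83258)=-0.29321, 0.12×(-2.12026)=-0.25443, 0.13333×(-2.01490)=-0.26865, 0.10667×(-2.23805)=-0.23872, 0.08×(-2.52573)=-0.20206, 0.16×(-1.83258)=-0.29321, 0.09333×(-2.37158)=-0.22135.
Sum = -2.05318, so H' = 2.053.

2.053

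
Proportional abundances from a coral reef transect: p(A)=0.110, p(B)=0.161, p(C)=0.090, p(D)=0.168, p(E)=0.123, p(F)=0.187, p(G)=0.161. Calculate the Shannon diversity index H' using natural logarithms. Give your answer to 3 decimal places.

1.919

Each pᵢ ln pᵢ term (working shown to 5 dp, full precision carried): 0.11×(-2.20727)=-0.24280, 0.161×(-1.82635)=-0.29404, 0.09×(-2.40795)=-0.21672, 0.168×(-1.78379)=-0.29968, 0.123×(-2.09557)=-0.25776, 0.187×(-1.67665)=-0.31353, 0.161×(-1.82635)=-0.29404.
Sum = -1.91857, so H' = 1.919.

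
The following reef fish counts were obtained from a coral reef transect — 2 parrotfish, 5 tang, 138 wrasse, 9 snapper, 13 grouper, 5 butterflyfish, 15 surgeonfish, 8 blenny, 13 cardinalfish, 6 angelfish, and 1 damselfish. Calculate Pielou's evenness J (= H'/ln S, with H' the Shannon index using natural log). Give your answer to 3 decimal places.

Total N = 2+5+138+9+13+5+15+8+13+6+1 = 215, so the proportions are 0.0093, 0.02326, 0.64186, 0.04186, 0.06047, 0.02326, 0.06977, 0.03721, 0.06047, 0.02791, 0.00465 (working shown to 5 dp, full precision carried).
H' = −Σ pᵢ ln pᵢ = −((-0.04351) + (-0.08747) + (-0.28459) + (-0.13284) + (-0.16965) + (-0.08747) + (-0.18576) + (-0.12246) + (-0.16965) + (-0.09988) + (-0.02498)) = 1.40826.
With S = 11 species, ln S = 2.39790, so J = 1.40826/2.39790 = 0.58729, i.e. 0.587 to 3 decimal places.

0.587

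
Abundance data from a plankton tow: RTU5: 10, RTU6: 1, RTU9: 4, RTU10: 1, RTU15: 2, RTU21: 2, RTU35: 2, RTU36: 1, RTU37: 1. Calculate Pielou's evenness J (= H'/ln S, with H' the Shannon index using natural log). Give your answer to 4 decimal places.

0.8257

Total N = 10+1+4+1+2+2+2+1+1 = 24, so the proportions are 0.416667, 0.041667, 0.166667, 0.041667, 0.083333, 0.083333, 0.083333, 0.041667, 0.041667 (working shown to 6 dp, full precision carried).
H' = −Σ pᵢ ln pᵢ = −((-0.364779) + (-0.132419) + (-0.298627) + (-0.132419) + (-0.207076) + (-0.207076) + (-0.207076) + (-0.132419) + (-0.132419)) = 1.814308.
With S = 9 species, ln S = 2.197225, so J = 1.814308/2.197225 = 0.825727, i.e. 0.8257 to 4 decimal places.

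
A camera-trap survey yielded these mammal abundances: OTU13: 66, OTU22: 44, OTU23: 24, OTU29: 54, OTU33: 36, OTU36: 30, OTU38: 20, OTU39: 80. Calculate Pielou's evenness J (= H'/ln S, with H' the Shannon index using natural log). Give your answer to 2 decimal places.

Total N = 66+44+24+54+36+30+20+80 = 354, so the proportions are 0.1864, 0.1243, 0.0678, 0.1525, 0.1017, 0.0847, 0.0565, 0.226 (working shown to 4 dp, full precision carried).
H' = −Σ pᵢ ln pᵢ = −((-0.3132) + (-0.2592) + (-0.1825) + (-0.2868) + (-0.2325) + (-0.2092) + (-0.1623) + (-0.3361)) = 1.9817.
With S = 8 species, ln S = 2.0794, so J = 1.9817/2.0794 = 0.9530, i.e. 0.95 to 2 decimal places.

0.95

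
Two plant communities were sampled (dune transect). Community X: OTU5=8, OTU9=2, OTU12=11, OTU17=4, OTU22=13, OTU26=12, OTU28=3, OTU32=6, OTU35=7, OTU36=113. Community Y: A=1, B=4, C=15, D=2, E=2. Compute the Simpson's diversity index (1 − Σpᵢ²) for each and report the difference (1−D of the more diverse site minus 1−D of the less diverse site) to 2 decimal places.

Community X: N=179, proportions 0.0447, 0.0112, 0.0615, 0.0223, 0.0726, 0.067, 0.0168, 0.0335, 0.0391, 0.6313, giving 1−D = 0.5824 (working shown to 4 dp, full precision carried).
Community Y: N=24, proportions 0.0417, 0.1667, 0.625, 0.0833, 0.0833, giving 1−D = 0.5660.
Difference = |0.5824 − 0.5660| = 0.0164, i.e. 0.02 to 2 decimal places.

0.02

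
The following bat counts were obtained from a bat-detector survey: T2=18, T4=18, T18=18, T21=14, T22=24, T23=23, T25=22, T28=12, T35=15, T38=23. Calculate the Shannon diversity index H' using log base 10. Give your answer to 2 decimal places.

Total N = 18+18+18+14+24+23+22+12+15+23 = 187, so the proportions are 0.0963, 0.0963, 0.0963, 0.0749, 0.1283, 0.123, 0.1176, 0.0642, 0.0802, 0.123 (working shown to 4 dp, full precision carried).
Each pᵢ log₁₀ pᵢ term: 0.0963×(-1.0166)=-0.0979, 0.0963×(-1.0166)=-0.0979, 0.0963×(-1.0166)=-0.0979, 0.0749×(-1.1257)=-0.0843, 0.1283×(-0.8916)=-0.1144, 0.123×(-0.9101)=-0.1119, 0.1176×(-0.9294)=-0.1093, 0.0642×(-1.1927)=-0.0765, 0.0802×(-1.0958)=-0.0879, 0.123×(-0.9101)=-0.1119.
Sum = -0.9899, so H' = 0.99.

0.99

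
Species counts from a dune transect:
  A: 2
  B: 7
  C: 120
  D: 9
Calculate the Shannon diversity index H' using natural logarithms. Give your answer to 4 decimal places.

0.5122

Total N = 2+7+120+9 = 138, so the proportions are 0.014493, 0.050725, 0.869565, 0.065217 (working shown to 6 dp, full precision carried).
Each pᵢ ln pᵢ term: 0.014493×(-4.234107)=-0.061364, 0.050725×(-2.981344)=-0.151228, 0.869565×(-0.139762)=-0.121532, 0.065217×(-2.730029)=-0.178045.
Sum = -0.512169, so H' = 0.5122.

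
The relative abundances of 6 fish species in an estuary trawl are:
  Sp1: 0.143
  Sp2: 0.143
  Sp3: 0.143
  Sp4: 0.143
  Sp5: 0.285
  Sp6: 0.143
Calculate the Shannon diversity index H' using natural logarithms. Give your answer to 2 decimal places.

Each pᵢ ln pᵢ term (working shown to 4 dp, full precision carried): 0.143×(-1.9449)=-0.2781, 0.143×(-1.9449)=-0.2781, 0.143×(-1.9449)=-0.2781, 0.143×(-1.9449)=-0.2781, 0.285×(-1.2553)=-0.3578, 0.143×(-1.9449)=-0.2781.
Sum = -1.7484, so H' = 1.75.

1.75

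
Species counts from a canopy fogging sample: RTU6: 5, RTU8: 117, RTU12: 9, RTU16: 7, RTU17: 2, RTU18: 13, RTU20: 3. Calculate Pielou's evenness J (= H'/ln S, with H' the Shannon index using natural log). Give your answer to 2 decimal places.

0.50

Total N = 5+117+9+7+2+13+3 = 156, so the proportions are 0.0321, 0.75, 0.0577, 0.0449, 0.0128, 0.0833, 0.0192 (working shown to 4 dp, full precision carried).
H' = −Σ pᵢ ln pᵢ = −((-0.1103) + (-0.2158) + (-0.1646) + (-0.1393) + (-0.0559) + (-0.2071) + (-0.0760)) = 0.9688.
With S = 7 species, ln S = 1.9459, so J = 0.9688/1.9459 = 0.4979, i.e. 0.50 to 2 decimal places.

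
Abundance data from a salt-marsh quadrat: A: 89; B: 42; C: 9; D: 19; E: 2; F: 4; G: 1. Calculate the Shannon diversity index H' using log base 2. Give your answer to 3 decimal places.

1.820

Total N = 89+42+9+19+2+4+1 = 166, so the proportions are 0.53614, 0.25301, 0.05422, 0.11446, 0.01205, 0.0241, 0.00602 (working shown to 5 dp, full precision carried).
Each pᵢ log₂ pᵢ term: 0.53614×(-0.89931)=-0.48216, 0.25301×(-1.98272)=-0.50165, 0.05422×(-4.20511)=-0.22799, 0.11446×(-3.12711)=-0.35792, 0.01205×(-6.37504)=-0.07681, 0.0241×(-5.37504)=-0.12952, 0.00602×(-7.37504)=-0.04443.
Sum = -1.82048, so H' = 1.820.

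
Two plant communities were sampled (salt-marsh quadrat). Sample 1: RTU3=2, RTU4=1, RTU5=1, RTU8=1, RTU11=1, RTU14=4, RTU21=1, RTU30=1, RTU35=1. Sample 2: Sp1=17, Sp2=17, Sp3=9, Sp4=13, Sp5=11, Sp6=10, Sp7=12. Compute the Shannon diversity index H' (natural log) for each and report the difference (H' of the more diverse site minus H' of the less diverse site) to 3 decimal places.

Sample 1: N=13, proportions 0.15385, 0.07692, 0.07692, 0.07692, 0.07692, 0.30769, 0.07692, 0.07692, 0.07692, giving H' = 2.03176 (working shown to 5 dp, full precision carried).
Sample 2: N=89, proportions 0.19101, 0.19101, 0.10112, 0.14607, 0.1236, 0.11236, 0.13483, giving H' = 1.91931.
Difference = |2.03176 − 1.91931| = 0.11245, i.e. 0.112 to 3 decimal places.

0.112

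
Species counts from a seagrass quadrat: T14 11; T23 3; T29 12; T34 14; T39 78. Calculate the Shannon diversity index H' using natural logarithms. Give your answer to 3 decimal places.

Total N = 11+3+12+14+78 = 118, so the proportions are 0.09322, 0.02542, 0.10169, 0.11864, 0.66102 (working shown to 5 dp, full precision carried).
Each pᵢ ln pᵢ term: 0.09322×(-2.37279)=-0.22119, 0.02542×(-3.67207)=-0.09336, 0.10169×(-2.28578)=-0.23245, 0.11864×(-2.13163)=-0.25290, 0.66102×(-0.41398)=-0.27365.
Sum = -1.07355, so H' = 1.074.

1.074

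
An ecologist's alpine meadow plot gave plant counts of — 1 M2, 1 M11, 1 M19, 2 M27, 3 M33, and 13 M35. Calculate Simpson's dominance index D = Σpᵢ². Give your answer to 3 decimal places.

Total N = 1+1+1+2+3+13 = 21, so the proportions are 0.04762, 0.04762, 0.04762, 0.09524, 0.14286, 0.61905 (working shown to 5 dp, full precision carried).
D = 0.04762² + 0.04762² + 0.04762² + 0.09524² + 0.14286² + 0.61905² = 0.00227 + 0.00227 + 0.00227 + 0.00907 + 0.02041 + 0.38322 = 0.41950.
To 3 decimal places, D = 0.420.

0.420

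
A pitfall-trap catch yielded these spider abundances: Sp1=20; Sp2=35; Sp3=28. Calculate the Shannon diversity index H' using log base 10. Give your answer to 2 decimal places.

0.47

Total N = 20+35+28 = 83, so the proportions are 0.241, 0.4217, 0.3373 (working shown to 4 dp, full precision carried).
Each pᵢ log₁₀ pᵢ term: 0.241×(-0.6180)=-0.1489, 0.4217×(-0.3750)=-0.1581, 0.3373×(-0.4719)=-0.1592.
Sum = -0.4663, so H' = 0.47.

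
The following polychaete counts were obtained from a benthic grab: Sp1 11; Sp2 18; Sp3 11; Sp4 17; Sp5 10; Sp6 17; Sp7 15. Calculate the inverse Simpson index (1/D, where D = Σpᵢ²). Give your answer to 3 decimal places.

6.672

Total N = 11+18+11+17+10+17+15 = 99, so the proportions are 0.1111111, 0.1818182, 0.1111111, 0.1717172, 0.1010101, 0.1717172, 0.1515152 (working shown to 7 dp, full precision carried).
D = 0.1111111² + 0.1818182² + 0.1111111² + 0.1717172² + 0.1010101² + 0.1717172² + 0.1515152² = 0.0123457 + 0.0330579 + 0.0123457 + 0.0294868 + 0.0102030 + 0.0294868 + 0.0229568 = 0.1498827.
So 1/D = 6.67189, i.e. 6.672 to 3 decimal places.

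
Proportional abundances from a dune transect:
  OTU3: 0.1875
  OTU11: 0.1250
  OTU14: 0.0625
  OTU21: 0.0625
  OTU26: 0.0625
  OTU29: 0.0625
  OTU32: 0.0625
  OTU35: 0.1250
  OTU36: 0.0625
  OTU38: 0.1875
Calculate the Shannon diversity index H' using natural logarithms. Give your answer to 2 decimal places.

2.19

Each pᵢ ln pᵢ term (working shown to 4 dp, full precision carried): 0.1875×(-1.6740)=-0.3139, 0.125×(-2.0794)=-0.2599, 0.0625×(-2.7726)=-0.1733, 0.0625×(-2.7726)=-0.1733, 0.0625×(-2.7726)=-0.1733, 0.0625×(-2.7726)=-0.1733, 0.0625×(-2.7726)=-0.1733, 0.125×(-2.0794)=-0.2599, 0.0625×(-2.7726)=-0.1733, 0.1875×(-1.6740)=-0.3139.
Sum = -2.1873, so H' = 2.19.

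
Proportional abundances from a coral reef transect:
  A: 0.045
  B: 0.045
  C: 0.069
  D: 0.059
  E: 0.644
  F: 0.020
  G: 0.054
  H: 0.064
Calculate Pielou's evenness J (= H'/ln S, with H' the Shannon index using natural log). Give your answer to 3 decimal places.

0.638

H' = −Σ pᵢ ln pᵢ = −((-0.13955) + (-0.13955) + (-0.18448) + (-0.16698) + (-0.28340) + (-0.07824) + (-0.15761) + (-0.17593)) = 1.32574 (working shown to 5 dp, full precision carried).
With S = 8 species, ln S = 2.07944, so J = 1.32574/2.07944 = 0.63755, i.e. 0.638 to 3 decimal places.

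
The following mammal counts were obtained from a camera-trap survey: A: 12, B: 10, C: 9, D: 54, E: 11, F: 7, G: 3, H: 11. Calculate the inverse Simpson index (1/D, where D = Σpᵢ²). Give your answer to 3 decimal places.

3.866

Total N = 12+10+9+54+11+7+3+11 = 117, so the proportions are 0.1025641, 0.0854701, 0.0769231, 0.4615385, 0.0940171, 0.0598291, 0.025641, 0.0940171 (working shown to 7 dp, full precision carried).
D = 0.1025641² + 0.0854701² + 0.0769231² + 0.4615385² + 0.0940171² + 0.0598291² + 0.025641² + 0.0940171² = 0.0105194 + 0.0073051 + 0.0059172 + 0.2130178 + 0.0088392 + 0.0035795 + 0.0006575 + 0.0088392 = 0.2586748.
So 1/D = 3.86586, i.e. 3.866 to 3 decimal places.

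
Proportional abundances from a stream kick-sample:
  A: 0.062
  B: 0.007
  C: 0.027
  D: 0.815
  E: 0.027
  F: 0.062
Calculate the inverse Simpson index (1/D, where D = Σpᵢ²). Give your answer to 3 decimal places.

1.485

D = 0.062² + 0.007² + 0.027² + 0.815² + 0.027² + 0.062² = 0.003844 + 0.000049 + 0.000729 + 0.664225 + 0.000729 + 0.003844 = 0.673420 (working shown to 6 dp, full precision carried).
So 1/D = 1.48496, i.e. 1.485 to 3 decimal places.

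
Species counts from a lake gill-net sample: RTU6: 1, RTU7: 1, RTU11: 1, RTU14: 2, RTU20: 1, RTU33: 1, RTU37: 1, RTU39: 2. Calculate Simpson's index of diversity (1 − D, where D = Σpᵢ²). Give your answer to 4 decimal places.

0.8600

Total N = 1+1+1+2+1+1+1+2 = 10, so the proportions are 0.1, 0.1, 0.1, 0.2, 0.1, 0.1, 0.1, 0.2 (working shown to 6 dp, full precision carried).
D = 0.1² + 0.1² + 0.1² + 0.2² + 0.1² + 0.1² + 0.1² + 0.2² = 0.010000 + 0.010000 + 0.010000 + 0.040000 + 0.010000 + 0.010000 + 0.010000 + 0.040000 = 0.140000.
So 1 − D = 0.860000, i.e. 0.8600 to 4 decimal places.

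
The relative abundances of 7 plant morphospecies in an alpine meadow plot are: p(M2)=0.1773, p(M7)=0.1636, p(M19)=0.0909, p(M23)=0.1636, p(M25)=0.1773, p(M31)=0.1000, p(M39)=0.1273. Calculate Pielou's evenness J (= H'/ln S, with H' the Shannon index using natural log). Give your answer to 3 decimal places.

H' = −Σ pᵢ ln pᵢ = −((-0.30671) + (-0.29617) + (-0.21798) + (-0.29617) + (-0.30671) + (-0.23026) + (-0.26239)) = 1.91640 (working shown to 5 dp, full precision carried).
With S = 7 species, ln S = 1.94591, so J = 1.91640/1.94591 = 0.98483, i.e. 0.985 to 3 decimal places.

0.985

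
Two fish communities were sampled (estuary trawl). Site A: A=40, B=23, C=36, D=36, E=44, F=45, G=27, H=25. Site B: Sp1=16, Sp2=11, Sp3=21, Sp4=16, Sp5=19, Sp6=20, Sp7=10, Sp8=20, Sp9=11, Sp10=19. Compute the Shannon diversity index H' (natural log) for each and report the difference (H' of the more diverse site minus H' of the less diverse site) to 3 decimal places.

0.219

Site A: N=276, proportions 0.14493, 0.08333, 0.13043, 0.13043, 0.15942, 0.16304, 0.09783, 0.09058, giving H' = 2.05175 (working shown to 5 dp, full precision carried).
Site B: N=163, proportions 0.09816, 0.06748, 0.12883, 0.09816, 0.11656, 0.1227, 0.06135, 0.1227, 0.06748, 0.11656, giving H' = 2.27071.
Difference = |2.05175 − 2.27071| = 0.21896, i.e. 0.219 to 3 decimal places.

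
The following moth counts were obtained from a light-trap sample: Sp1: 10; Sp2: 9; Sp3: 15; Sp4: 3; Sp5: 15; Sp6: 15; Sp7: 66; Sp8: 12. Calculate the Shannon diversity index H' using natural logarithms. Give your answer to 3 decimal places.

Total N = 10+9+15+3+15+15+66+12 = 145, so the proportions are 0.06897, 0.06207, 0.10345, 0.02069, 0.10345, 0.10345, 0.45517, 0.08276 (working shown to 5 dp, full precision carried).
Each pᵢ ln pᵢ term: 0.06897×(-2.67415)=-0.18442, 0.06207×(-2.77951)=-0.17252, 0.10345×(-2.26868)=-0.23469, 0.02069×(-3.87812)=-0.08024, 0.10345×(-2.26868)=-0.23469, 0.10345×(-2.26868)=-0.23469, 0.45517×(-0.78708)=-0.35826, 0.08276×(-2.49183)=-0.20622.
Sum = -1.70573, so H' = 1.706.

1.706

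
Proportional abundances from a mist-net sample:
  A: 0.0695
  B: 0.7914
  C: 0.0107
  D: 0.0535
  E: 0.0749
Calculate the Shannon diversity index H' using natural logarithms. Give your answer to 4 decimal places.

Each pᵢ ln pᵢ term (working shown to 6 dp, full precision carried): 0.0695×(-2.666429)=-0.185317, 0.7914×(-0.233952)=-0.185149, 0.0107×(-4.537512)=-0.048551, 0.0535×(-2.928074)=-0.156652, 0.0749×(-2.591601)=-0.194111.
Sum = -0.769780, so H' = 0.7698.

0.7698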